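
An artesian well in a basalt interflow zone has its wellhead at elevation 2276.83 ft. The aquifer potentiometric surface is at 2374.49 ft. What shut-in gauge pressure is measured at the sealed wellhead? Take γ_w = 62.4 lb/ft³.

Head above the cap: Δh = 2374.49 − 2276.83 = 97.66 ft.
P = γΔh/144 = 62.4 × 97.66 / 144 = 42.3 psi.

P ≈ 42.3 psi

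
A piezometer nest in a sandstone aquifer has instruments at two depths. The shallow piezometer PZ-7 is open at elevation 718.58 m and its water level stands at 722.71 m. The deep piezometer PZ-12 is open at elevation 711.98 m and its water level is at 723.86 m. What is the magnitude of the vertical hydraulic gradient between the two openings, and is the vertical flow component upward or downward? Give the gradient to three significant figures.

Total head at PZ-7: h = 722.71 m (water level in the standpipe).
Total head at PZ-12: h = 723.86 m.
Δh = h(PZ-7) − h(PZ-12) = 722.71 − 723.86 = -1.15 m.
Vertical separation Δz = 718.58 − 711.98 = 6.60 m.
|i_v| = |Δh| / Δz = 1.15 / 6.60 = 0.174.
Head is higher in the deep piezometer, so vertical flow is upward (discharge condition).

|i_v| ≈ 0.174; vertical flow is upward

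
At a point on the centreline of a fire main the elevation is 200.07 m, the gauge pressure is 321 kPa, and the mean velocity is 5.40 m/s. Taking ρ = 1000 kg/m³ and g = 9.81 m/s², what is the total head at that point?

h ≈ 234.28 m

Pressure head ψ = P/(ρg) = 321×1000 / (1000 × 9.81) = 32.72 m.
Velocity head = v²/(2g) = 5.40² / (2 × 9.81) = 1.486 m.
h = z + ψ + v²/(2g) = 200.07 + 32.72 + 1.486 = 234.28 m.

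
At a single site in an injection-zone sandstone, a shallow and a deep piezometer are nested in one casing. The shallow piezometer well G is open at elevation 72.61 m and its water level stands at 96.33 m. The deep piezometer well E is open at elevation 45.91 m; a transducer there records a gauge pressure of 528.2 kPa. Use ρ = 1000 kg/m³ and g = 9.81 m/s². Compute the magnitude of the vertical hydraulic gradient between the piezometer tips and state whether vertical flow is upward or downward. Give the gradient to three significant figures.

|i_v| ≈ 0.128; vertical flow is upward

Total head at well G: h = 96.33 m (water level in the standpipe).
Pressure head at well E: ψ = P/(ρg) = 528.2×1000 / (1000 × 9.81) = 53.84 m.
Total head at well E: h = z + ψ = 45.91 + 53.84 = 99.75 m.
Δh = h(well G) − h(well E) = 96.33 − 99.75 = -3.42 m.
Vertical separation Δz = 72.61 − 45.91 = 26.70 m.
|i_v| = |Δh| / Δz = 3.42 / 26.70 = 0.128.
Head is higher in the deep piezometer, so vertical flow is upward (discharge condition).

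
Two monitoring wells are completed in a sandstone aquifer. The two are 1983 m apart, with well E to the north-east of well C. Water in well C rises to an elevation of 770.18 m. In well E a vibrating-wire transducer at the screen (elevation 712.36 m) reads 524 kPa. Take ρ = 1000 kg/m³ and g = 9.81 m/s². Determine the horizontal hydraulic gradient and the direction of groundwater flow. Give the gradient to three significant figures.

Total head at well C: h = 770.18 m (water level in the piezometer is the total head).
Pressure head at well E: ψ = P/(ρg) = 524×1000 / (1000 × 9.81) = 53.41 m.
Total head at well E: h = z + ψ = 712.36 + 53.41 = 765.77 m.
Head difference: h(well C) − h(well E) = 770.18 − 765.77 = 4.41 m.
Hydraulic gradient: i = |Δh| / L = 4.41 / 1983 = 0.00222.
Flow is from higher to lower head: from well C toward well E, i.e. toward the north-east.

i ≈ 0.00222; groundwater flows toward the north-east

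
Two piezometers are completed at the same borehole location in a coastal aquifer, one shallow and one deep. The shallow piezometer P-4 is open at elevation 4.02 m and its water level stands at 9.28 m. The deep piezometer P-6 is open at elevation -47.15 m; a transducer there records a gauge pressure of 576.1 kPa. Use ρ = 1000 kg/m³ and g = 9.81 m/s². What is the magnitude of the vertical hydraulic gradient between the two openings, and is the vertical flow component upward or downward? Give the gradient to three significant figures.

|i_v| ≈ 0.0449; vertical flow is upward

Total head at P-4: h = 9.28 m (water level in the standpipe).
Pressure head at P-6: ψ = P/(ρg) = 576.1×1000 / (1000 × 9.81) = 58.73 m.
Total head at P-6: h = z + ψ = -47.15 + 58.73 = 11.58 m.
Δh = h(P-4) − h(P-6) = 9.28 − 11.58 = -2.30 m.
Vertical separation Δz = 4.02 − (-47.15) = 51.17 m.
|i_v| = |Δh| / Δz = 2.30 / 51.17 = 0.0449.
Head is higher in the deep piezometer, so vertical flow is upward (discharge condition).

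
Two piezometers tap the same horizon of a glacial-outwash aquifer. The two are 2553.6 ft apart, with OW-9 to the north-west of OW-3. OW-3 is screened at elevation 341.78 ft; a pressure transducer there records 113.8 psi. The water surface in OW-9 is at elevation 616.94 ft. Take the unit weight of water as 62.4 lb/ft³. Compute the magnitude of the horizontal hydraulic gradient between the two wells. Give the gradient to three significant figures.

i ≈ 0.00491

Pressure head at OW-3: ψ = 144·P/γ = 144 × 113.8 / 62.4 = 262.62 ft.
Total head at OW-3: h = z + ψ = 341.78 + 262.62 = 604.40 ft.
Total head at OW-9: h = 616.94 ft (water level in the piezometer is the total head).
Head difference: h(OW-3) − h(OW-9) = 604.40 − 616.94 = -12.54 ft.
Hydraulic gradient: i = |Δh| / L = 12.54 / 2553.6 = 0.00491.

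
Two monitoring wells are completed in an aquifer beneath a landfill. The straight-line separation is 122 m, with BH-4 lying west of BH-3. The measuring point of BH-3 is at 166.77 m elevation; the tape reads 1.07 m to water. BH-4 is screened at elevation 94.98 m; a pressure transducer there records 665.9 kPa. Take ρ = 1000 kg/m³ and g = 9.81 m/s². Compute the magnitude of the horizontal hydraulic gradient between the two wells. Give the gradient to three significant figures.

i ≈ 0.0233

Total head at BH-3: h = 166.77 − 1.07 = 165.70 m.
Pressure head at BH-4: ψ = P/(ρg) = 665.9×1000 / (1000 × 9.81) = 67.88 m.
Total head at BH-4: h = z + ψ = 94.98 + 67.88 = 162.86 m.
Head difference: h(BH-3) − h(BH-4) = 165.70 − 162.86 = 2.84 m.
Hydraulic gradient: i = |Δh| / L = 2.84 / 122 = 0.0233.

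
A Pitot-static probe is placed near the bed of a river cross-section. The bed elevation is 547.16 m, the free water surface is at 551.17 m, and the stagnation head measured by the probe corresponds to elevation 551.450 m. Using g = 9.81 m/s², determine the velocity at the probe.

Near the bed, under hydrostatic conditions, the piezometric head (z + ψ) equals the free-surface elevation, 551.17 m.
Velocity head = total − piezometric = 551.450 − 551.17 = 0.280 m.
v = √(2g·h_v) = √(2 × 9.81 × 0.280) = 2.34 m/s.

v ≈ 2.34 m/s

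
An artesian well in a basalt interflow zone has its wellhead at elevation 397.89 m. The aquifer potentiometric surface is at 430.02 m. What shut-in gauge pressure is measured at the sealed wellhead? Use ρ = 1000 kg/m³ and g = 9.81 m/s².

Head above the cap: Δh = 430.02 − 397.89 = 32.13 m.
P = ρgΔh = 1000 × 9.81 × 32.13 = 315195 Pa ≈ 315 kPa.

P ≈ 315 kPa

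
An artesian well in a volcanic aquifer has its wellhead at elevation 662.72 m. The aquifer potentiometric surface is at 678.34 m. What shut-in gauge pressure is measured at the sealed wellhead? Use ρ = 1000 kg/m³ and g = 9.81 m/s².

P ≈ 153 kPa

Head above the cap: Δh = 678.34 − 662.72 = 15.62 m.
P = ρgΔh = 1000 × 9.81 × 15.62 = 153232 Pa ≈ 153 kPa.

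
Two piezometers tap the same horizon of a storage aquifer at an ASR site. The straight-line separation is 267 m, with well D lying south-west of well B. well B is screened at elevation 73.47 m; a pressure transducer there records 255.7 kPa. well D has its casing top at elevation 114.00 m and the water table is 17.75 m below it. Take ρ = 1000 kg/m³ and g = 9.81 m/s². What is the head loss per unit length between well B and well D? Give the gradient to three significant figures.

i ≈ 0.0123 m/m

Pressure head at well B: ψ = P/(ρg) = 255.7×1000 / (1000 × 9.81) = 26.07 m.
Total head at well B: h = z + ψ = 73.47 + 26.07 = 99.54 m.
Total head at well D: h = 114.00 − 17.75 = 96.25 m.
Head difference: h(well B) − h(well D) = 99.54 − 96.25 = 3.29 m.
Hydraulic gradient: i = |Δh| / L = 3.29 / 267 = 0.0123.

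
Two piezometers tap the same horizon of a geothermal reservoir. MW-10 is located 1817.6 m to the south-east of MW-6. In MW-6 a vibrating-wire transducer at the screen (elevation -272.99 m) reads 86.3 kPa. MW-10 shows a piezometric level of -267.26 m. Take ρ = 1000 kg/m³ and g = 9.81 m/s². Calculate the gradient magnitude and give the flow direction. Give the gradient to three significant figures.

Pressure head at MW-6: ψ = P/(ρg) = 86.3×1000 / (1000 × 9.81) = 8.80 m.
Total head at MW-6: h = z + ψ = -272.99 + 8.80 = -264.19 m.
Total head at MW-10: h = -267.26 m (water level in the piezometer is the total head).
Head difference: h(MW-6) − h(MW-10) = -264.19 − (-267.26) = 3.07 m.
Hydraulic gradient: i = |Δh| / L = 3.07 / 1817.6 = 0.00169.
Flow is from higher to lower head: from MW-6 toward MW-10, i.e. toward the south-east.

i ≈ 0.00169; groundwater flows toward the south-east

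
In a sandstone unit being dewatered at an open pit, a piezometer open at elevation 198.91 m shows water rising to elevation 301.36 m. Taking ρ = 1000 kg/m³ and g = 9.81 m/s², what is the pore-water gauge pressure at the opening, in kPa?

Pressure head ψ = h − z = 301.36 − 198.91 = 102.45 m.
P = ρgψ = 1000 × 9.81 × 102.45 = 1005034 Pa ≈ 1010 kPa.

P ≈ 1010 kPa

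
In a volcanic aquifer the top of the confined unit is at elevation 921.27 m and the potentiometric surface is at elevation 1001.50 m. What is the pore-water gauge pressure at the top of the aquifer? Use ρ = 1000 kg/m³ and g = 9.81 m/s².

P ≈ 787 kPa

Pressure head at the aquifer top: ψ = h − z = 1001.50 − 921.27 = 80.23 m.
P = ρgψ = 1000 × 9.81 × 80.23 = 787056 Pa ≈ 787 kPa.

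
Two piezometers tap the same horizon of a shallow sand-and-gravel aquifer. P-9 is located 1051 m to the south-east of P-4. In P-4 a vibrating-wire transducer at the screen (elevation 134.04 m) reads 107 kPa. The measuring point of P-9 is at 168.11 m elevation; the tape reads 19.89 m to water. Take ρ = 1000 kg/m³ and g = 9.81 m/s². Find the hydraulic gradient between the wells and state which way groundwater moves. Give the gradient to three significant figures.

Pressure head at P-4: ψ = P/(ρg) = 107×1000 / (1000 × 9.81) = 10.91 m.
Total head at P-4: h = z + ψ = 134.04 + 10.91 = 144.95 m.
Total head at P-9: h = 168.11 − 19.89 = 148.22 m.
Head difference: h(P-4) − h(P-9) = 144.95 − 148.22 = -3.27 m.
Hydraulic gradient: i = |Δh| / L = 3.27 / 1051 = 0.00311.
Flow is from higher to lower head: from P-9 toward P-4, i.e. toward the north-west.

i ≈ 0.00311; groundwater flows toward the north-west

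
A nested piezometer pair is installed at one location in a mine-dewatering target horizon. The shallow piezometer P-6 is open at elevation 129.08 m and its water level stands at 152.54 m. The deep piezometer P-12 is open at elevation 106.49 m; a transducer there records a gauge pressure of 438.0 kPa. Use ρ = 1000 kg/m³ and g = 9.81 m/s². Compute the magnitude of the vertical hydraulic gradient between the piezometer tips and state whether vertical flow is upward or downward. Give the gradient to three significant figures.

|i_v| ≈ 0.0620; vertical flow is downward

Total head at P-6: h = 152.54 m (water level in the standpipe).
Pressure head at P-12: ψ = P/(ρg) = 438.0×1000 / (1000 × 9.81) = 44.65 m.
Total head at P-12: h = z + ψ = 106.49 + 44.65 = 151.14 m.
Δh = h(P-6) − h(P-12) = 152.54 − 151.14 = 1.40 m.
Vertical separation Δz = 129.08 − 106.49 = 22.59 m.
|i_v| = |Δh| / Δz = 1.40 / 22.59 = 0.0620.
Head is higher in the shallow piezometer, so vertical flow is downward (recharge condition).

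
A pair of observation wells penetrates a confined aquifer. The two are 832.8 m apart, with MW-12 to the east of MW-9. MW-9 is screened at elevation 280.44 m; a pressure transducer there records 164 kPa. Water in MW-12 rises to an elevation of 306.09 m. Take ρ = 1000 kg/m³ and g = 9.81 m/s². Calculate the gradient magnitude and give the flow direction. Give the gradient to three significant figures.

i ≈ 0.0107; groundwater flows toward the west

Pressure head at MW-9: ψ = P/(ρg) = 164×1000 / (1000 × 9.81) = 16.72 m.
Total head at MW-9: h = z + ψ = 280.44 + 16.72 = 297.16 m.
Total head at MW-12: h = 306.09 m (water level in the piezometer is the total head).
Head difference: h(MW-9) − h(MW-12) = 297.16 − 306.09 = -8.93 m.
Hydraulic gradient: i = |Δh| / L = 8.93 / 832.8 = 0.0107.
Flow is from higher to lower head: from MW-12 toward MW-9, i.e. toward the west.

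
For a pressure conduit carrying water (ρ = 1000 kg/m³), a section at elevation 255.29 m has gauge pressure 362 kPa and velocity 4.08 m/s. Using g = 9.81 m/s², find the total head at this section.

Pressure head ψ = P/(ρg) = 362×1000 / (1000 × 9.81) = 36.90 m.
Velocity head = v²/(2g) = 4.08² / (2 × 9.81) = 0.848 m.
h = z + ψ + v²/(2g) = 255.29 + 36.90 + 0.848 = 293.04 m.

h ≈ 293.04 m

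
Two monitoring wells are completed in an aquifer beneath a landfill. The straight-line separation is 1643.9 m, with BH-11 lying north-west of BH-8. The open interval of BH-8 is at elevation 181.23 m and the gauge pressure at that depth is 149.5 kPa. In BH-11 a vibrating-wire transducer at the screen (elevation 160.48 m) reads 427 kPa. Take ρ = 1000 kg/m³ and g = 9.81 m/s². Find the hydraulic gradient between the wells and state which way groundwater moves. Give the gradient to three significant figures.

Pressure head at BH-8: ψ = P/(ρg) = 149.5×1000 / (1000 × 9.81) = 15.24 m.
Total head at BH-8: h = z + ψ = 181.23 + 15.24 = 196.47 m.
Pressure head at BH-11: ψ = P/(ρg) = 427×1000 / (1000 × 9.81) = 43.53 m.
Total head at BH-11: h = z + ψ = 160.48 + 43.53 = 204.01 m.
Head difference: h(BH-8) − h(BH-11) = 196.47 − 204.01 = -7.54 m.
Hydraulic gradient: i = |Δh| / L = 7.54 / 1643.9 = 0.00459.
Flow is from higher to lower head: from BH-11 toward BH-8, i.e. toward the south-east.

i ≈ 0.00459; groundwater flows toward the south-east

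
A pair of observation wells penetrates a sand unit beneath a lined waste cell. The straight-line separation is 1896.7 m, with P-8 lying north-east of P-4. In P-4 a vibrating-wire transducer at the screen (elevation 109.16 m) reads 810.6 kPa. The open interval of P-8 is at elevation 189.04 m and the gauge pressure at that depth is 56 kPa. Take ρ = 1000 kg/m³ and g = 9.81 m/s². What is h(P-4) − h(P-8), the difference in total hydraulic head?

Pressure head at P-4: ψ = P/(ρg) = 810.6×1000 / (1000 × 9.81) = 82.63 m.
Total head at P-4: h = z + ψ = 109.16 + 82.63 = 191.79 m.
Pressure head at P-8: ψ = P/(ρg) = 56×1000 / (1000 × 9.81) = 5.71 m.
Total head at P-8: h = z + ψ = 189.04 + 5.71 = 194.75 m.
Head difference: h(P-4) − h(P-8) = 191.79 − 194.75 = -2.96 m.

Δh ≈ -2.96 m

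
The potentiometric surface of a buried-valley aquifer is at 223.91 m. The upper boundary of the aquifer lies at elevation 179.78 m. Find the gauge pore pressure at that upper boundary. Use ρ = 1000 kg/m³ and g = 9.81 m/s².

P ≈ 433 kPa

Pressure head at the aquifer top: ψ = h − z = 223.91 − 179.78 = 44.13 m.
P = ρgψ = 1000 × 9.81 × 44.13 = 432915 Pa ≈ 433 kPa.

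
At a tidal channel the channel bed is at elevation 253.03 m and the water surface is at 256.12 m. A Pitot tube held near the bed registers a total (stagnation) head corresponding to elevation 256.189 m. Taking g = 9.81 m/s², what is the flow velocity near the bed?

v ≈ 1.16 m/s

Near the bed, under hydrostatic conditions, the piezometric head (z + ψ) equals the free-surface elevation, 256.12 m.
Velocity head = total − piezometric = 256.189 − 256.12 = 0.069 m.
v = √(2g·h_v) = √(2 × 9.81 × 0.069) = 1.16 m/s.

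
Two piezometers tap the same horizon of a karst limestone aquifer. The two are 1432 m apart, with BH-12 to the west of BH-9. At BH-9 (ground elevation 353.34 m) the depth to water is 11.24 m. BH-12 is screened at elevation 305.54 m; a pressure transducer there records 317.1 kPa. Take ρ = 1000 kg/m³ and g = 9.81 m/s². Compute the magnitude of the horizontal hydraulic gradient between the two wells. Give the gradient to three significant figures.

i ≈ 0.00296

Total head at BH-9: h = 353.34 − 11.24 = 342.10 m.
Pressure head at BH-12: ψ = P/(ρg) = 317.1×1000 / (1000 × 9.81) = 32.32 m.
Total head at BH-12: h = z + ψ = 305.54 + 32.32 = 337.86 m.
Head difference: h(BH-9) − h(BH-12) = 342.10 − 337.86 = 4.24 m.
Hydraulic gradient: i = |Δh| / L = 4.24 / 1432 = 0.00296.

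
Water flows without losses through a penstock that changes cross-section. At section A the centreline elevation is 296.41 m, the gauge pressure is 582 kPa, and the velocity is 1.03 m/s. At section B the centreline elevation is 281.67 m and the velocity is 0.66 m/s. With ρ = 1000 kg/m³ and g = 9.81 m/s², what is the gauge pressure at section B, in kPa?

P₂ ≈ 727 kPa

Pressure head at A: ψ₁ = P₁/(ρg) = 582×1000 / (1000 × 9.81) = 59.33 m.
Velocity heads: v₁²/2g = 1.03²/19.62 = 0.054 m; v₂²/2g = 0.66²/19.62 = 0.022 m.
Total head H = z₁ + ψ₁ + v₁²/2g = 296.41 + 59.33 + 0.054 = 355.79 m.
ψ₂ = H − z₂ − v₂²/2g = 355.79 − 281.67 − 0.022 = 74.10 m.
P₂ = ρgψ₂ = 1000 × 9.81 × 74.10 ≈ 727 kPa.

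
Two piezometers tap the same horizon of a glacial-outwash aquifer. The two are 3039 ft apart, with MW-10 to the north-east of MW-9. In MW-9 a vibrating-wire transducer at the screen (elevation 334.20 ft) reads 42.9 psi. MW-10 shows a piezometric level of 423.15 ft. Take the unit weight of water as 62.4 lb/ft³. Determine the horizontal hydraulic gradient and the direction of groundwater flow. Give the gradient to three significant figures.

i ≈ 0.00331; groundwater flows toward the north-east

Pressure head at MW-9: ψ = 144·P/γ = 144 × 42.9 / 62.4 = 99.00 ft.
Total head at MW-9: h = z + ψ = 334.20 + 99.00 = 433.20 ft.
Total head at MW-10: h = 423.15 ft (water level in the piezometer is the total head).
Head difference: h(MW-9) − h(MW-10) = 433.20 − 423.15 = 10.05 ft.
Hydraulic gradient: i = |Δh| / L = 10.05 / 3039 = 0.00331.
Flow is from higher to lower head: from MW-9 toward MW-10, i.e. toward the north-east.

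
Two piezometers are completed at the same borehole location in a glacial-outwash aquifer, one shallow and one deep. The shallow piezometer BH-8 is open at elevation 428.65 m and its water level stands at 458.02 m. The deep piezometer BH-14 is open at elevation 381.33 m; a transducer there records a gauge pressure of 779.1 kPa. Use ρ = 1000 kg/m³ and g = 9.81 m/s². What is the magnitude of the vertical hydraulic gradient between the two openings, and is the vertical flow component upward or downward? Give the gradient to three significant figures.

Total head at BH-8: h = 458.02 m (water level in the standpipe).
Pressure head at BH-14: ψ = P/(ρg) = 779.1×1000 / (1000 × 9.81) = 79.42 m.
Total head at BH-14: h = z + ψ = 381.33 + 79.42 = 460.75 m.
Δh = h(BH-8) − h(BH-14) = 458.02 − 460.75 = -2.73 m.
Vertical separation Δz = 428.65 − 381.33 = 47.32 m.
|i_v| = |Δh| / Δz = 2.73 / 47.32 = 0.0577.
Head is higher in the deep piezometer, so vertical flow is upward (discharge condition).

|i_v| ≈ 0.0577; vertical flow is upward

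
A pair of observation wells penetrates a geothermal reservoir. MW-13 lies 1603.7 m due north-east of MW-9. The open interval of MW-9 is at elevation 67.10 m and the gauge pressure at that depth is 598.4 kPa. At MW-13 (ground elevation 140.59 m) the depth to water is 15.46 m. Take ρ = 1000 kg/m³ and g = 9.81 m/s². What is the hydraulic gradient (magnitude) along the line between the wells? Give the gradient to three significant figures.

i ≈ 0.00185

Pressure head at MW-9: ψ = P/(ρg) = 598.4×1000 / (1000 × 9.81) = 61.00 m.
Total head at MW-9: h = z + ψ = 67.10 + 61.00 = 128.10 m.
Total head at MW-13: h = 140.59 − 15.46 = 125.13 m.
Head difference: h(MW-9) − h(MW-13) = 128.10 − 125.13 = 2.97 m.
Hydraulic gradient: i = |Δh| / L = 2.97 / 1603.7 = 0.00185.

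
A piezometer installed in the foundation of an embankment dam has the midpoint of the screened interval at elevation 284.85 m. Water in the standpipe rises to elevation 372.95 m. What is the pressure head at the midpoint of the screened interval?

Total head h = 372.95 m (the water-surface elevation in the piezometer).
Pressure head ψ = h − z = 372.95 − 284.85 = 88.10 m.

ψ ≈ 88.10 m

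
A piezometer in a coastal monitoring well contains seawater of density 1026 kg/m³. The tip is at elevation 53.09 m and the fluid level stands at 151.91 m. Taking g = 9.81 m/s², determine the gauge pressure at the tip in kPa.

P ≈ 995 kPa

Pressure head ψ = h − z = 151.91 − 53.09 = 98.82 m.
P = ρgψ = 1026 × 9.81 × 98.82 = 994629 Pa ≈ 995 kPa.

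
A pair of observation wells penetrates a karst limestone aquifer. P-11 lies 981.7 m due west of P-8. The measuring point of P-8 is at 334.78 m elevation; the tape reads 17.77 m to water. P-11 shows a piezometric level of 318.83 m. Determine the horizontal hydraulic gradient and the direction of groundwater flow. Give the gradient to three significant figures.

i ≈ 0.00185; groundwater flows toward the east

Total head at P-8: h = 334.78 − 17.77 = 317.01 m.
Total head at P-11: h = 318.83 m (water level in the piezometer is the total head).
Head difference: h(P-8) − h(P-11) = 317.01 − 318.83 = -1.82 m.
Hydraulic gradient: i = |Δh| / L = 1.82 / 981.7 = 0.00185.
Flow is from higher to lower head: from P-11 toward P-8, i.e. toward the east.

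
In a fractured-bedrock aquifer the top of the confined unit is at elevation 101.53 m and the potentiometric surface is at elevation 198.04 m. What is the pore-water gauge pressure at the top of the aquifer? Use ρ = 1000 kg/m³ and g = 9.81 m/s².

P ≈ 947 kPa

Pressure head at the aquifer top: ψ = h − z = 198.04 − 101.53 = 96.51 m.
P = ρgψ = 1000 × 9.81 × 96.51 = 946763 Pa ≈ 947 kPa.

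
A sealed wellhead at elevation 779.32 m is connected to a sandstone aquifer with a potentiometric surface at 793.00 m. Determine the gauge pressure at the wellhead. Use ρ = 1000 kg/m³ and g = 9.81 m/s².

Head above the cap: Δh = 793.00 − 779.32 = 13.68 m.
P = ρgΔh = 1000 × 9.81 × 13.68 = 134201 Pa ≈ 134 kPa.

P ≈ 134 kPa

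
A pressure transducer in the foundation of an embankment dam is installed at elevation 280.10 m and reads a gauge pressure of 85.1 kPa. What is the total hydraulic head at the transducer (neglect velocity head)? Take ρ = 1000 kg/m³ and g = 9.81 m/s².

h ≈ 288.77 m

ψ = P/(ρg) = 85.1×1000 / (1000 × 9.81) = 8.67 m.
h = z + ψ = 280.10 + 8.67 = 288.77 m.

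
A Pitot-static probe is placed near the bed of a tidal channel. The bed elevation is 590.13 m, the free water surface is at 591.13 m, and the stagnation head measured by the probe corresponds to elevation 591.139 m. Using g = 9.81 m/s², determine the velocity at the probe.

Near the bed, under hydrostatic conditions, the piezometric head (z + ψ) equals the free-surface elevation, 591.13 m.
Velocity head = total − piezometric = 591.139 − 591.13 = 0.009 m.
v = √(2g·h_v) = √(2 × 9.81 × 0.009) = 0.420 m/s.

v ≈ 0.420 m/s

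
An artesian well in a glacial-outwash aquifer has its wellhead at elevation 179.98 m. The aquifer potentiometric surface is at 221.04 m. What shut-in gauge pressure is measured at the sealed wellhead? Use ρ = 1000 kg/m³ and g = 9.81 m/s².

P ≈ 403 kPa

Head above the cap: Δh = 221.04 − 179.98 = 41.06 m.
P = ρgΔh = 1000 × 9.81 × 41.06 = 402799 Pa ≈ 403 kPa.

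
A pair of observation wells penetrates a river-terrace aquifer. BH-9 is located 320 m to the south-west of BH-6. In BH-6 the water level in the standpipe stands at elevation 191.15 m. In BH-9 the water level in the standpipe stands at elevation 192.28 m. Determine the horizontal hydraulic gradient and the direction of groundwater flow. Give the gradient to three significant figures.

Total head at BH-6: h = 191.15 m (water level in the piezometer is the total head).
Total head at BH-9: h = 192.28 m (water level in the piezometer is the total head).
Head difference: h(BH-6) − h(BH-9) = 191.15 − 192.28 = -1.13 m.
Hydraulic gradient: i = |Δh| / L = 1.13 / 320 = 0.00353.
Flow is from higher to lower head: from BH-9 toward BH-6, i.e. toward the north-east.

i ≈ 0.00353; groundwater flows toward the north-east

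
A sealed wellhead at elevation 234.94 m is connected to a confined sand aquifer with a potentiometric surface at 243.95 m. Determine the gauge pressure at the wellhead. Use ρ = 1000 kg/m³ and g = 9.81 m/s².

Head above the cap: Δh = 243.95 − 234.94 = 9.01 m.
P = ρgΔh = 1000 × 9.81 × 9.01 = 88388 Pa ≈ 88.4 kPa.

P ≈ 88.4 kPa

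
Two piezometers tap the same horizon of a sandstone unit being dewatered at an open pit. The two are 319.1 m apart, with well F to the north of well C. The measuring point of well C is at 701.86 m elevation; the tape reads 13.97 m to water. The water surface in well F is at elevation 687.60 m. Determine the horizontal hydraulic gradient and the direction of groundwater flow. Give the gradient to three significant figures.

i ≈ 0.000909; groundwater flows toward the north

Total head at well C: h = 701.86 − 13.97 = 687.89 m.
Total head at well F: h = 687.60 m (water level in the piezometer is the total head).
Head difference: h(well C) − h(well F) = 687.89 − 687.60 = 0.29 m.
Hydraulic gradient: i = |Δh| / L = 0.29 / 319.1 = 0.000909.
Flow is from higher to lower head: from well C toward well F, i.e. toward the north.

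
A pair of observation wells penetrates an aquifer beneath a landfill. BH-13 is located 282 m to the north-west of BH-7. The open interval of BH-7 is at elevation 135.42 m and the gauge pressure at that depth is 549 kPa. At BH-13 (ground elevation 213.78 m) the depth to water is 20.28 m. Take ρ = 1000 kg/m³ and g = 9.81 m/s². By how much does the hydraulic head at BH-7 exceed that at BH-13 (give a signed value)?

Δh ≈ -2.12 m

Pressure head at BH-7: ψ = P/(ρg) = 549×1000 / (1000 × 9.81) = 55.96 m.
Total head at BH-7: h = z + ψ = 135.42 + 55.96 = 191.38 m.
Total head at BH-13: h = 213.78 − 20.28 = 193.50 m.
Head difference: h(BH-7) − h(BH-13) = 191.38 − 193.50 = -2.12 m.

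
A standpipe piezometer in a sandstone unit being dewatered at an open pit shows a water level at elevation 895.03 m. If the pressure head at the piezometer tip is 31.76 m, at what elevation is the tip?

z = h − ψ = 895.03 − 31.76 = 863.27 m.

z ≈ 863.27 m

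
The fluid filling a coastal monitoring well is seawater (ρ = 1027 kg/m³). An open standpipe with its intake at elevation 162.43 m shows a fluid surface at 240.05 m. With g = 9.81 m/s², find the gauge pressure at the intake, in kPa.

P ≈ 782 kPa

Pressure head ψ = h − z = 240.05 − 162.43 = 77.62 m.
P = ρgψ = 1027 × 9.81 × 77.62 = 782011 Pa ≈ 782 kPa.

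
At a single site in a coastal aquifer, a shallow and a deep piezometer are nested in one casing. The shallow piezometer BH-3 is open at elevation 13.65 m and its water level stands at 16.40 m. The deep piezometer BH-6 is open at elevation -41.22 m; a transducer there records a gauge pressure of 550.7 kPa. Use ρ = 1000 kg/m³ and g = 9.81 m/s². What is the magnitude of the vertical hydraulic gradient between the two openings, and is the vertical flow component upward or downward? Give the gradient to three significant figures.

|i_v| ≈ 0.0270; vertical flow is downward

Total head at BH-3: h = 16.40 m (water level in the standpipe).
Pressure head at BH-6: ψ = P/(ρg) = 550.7×1000 / (1000 × 9.81) = 56.14 m.
Total head at BH-6: h = z + ψ = -41.22 + 56.14 = 14.92 m.
Δh = h(BH-3) − h(BH-6) = 16.40 − 14.92 = 1.48 m.
Vertical separation Δz = 13.65 − (-41.22) = 54.87 m.
|i_v| = |Δh| / Δz = 1.48 / 54.87 = 0.0270.
Head is higher in the shallow piezometer, so vertical flow is downward (recharge condition).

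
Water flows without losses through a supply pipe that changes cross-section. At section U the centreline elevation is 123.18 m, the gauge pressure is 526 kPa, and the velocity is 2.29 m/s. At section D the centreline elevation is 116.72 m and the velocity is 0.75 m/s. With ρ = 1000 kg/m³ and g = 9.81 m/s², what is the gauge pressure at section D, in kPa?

Pressure head at U: ψ₁ = P₁/(ρg) = 526×1000 / (1000 × 9.81) = 53.62 m.
Velocity heads: v₁²/2g = 2.29²/19.62 = 0.267 m; v₂²/2g = 0.75²/19.62 = 0.029 m.
Total head H = z₁ + ψ₁ + v₁²/2g = 123.18 + 53.62 + 0.267 = 177.07 m.
ψ₂ = H − z₂ − v₂²/2g = 177.07 − 116.72 − 0.029 = 60.32 m.
P₂ = ρgψ₂ = 1000 × 9.81 × 60.32 ≈ 592 kPa.

P₂ ≈ 592 kPa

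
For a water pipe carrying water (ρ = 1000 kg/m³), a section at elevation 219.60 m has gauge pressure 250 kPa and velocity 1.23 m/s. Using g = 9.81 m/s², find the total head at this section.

h ≈ 245.16 m

Pressure head ψ = P/(ρg) = 250×1000 / (1000 × 9.81) = 25.48 m.
Velocity head = v²/(2g) = 1.23² / (2 × 9.81) = 0.077 m.
h = z + ψ + v²/(2g) = 219.60 + 25.48 + 0.077 = 245.16 m.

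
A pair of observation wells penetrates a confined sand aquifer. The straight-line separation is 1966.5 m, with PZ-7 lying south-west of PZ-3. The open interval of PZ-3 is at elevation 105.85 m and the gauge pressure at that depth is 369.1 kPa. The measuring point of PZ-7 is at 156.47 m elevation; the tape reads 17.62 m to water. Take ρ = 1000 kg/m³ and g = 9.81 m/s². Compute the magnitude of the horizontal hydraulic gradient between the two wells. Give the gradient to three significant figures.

i ≈ 0.00235

Pressure head at PZ-3: ψ = P/(ρg) = 369.1×1000 / (1000 × 9.81) = 37.62 m.
Total head at PZ-3: h = z + ψ = 105.85 + 37.62 = 143.47 m.
Total head at PZ-7: h = 156.47 − 17.62 = 138.85 m.
Head difference: h(PZ-3) − h(PZ-7) = 143.47 − 138.85 = 4.62 m.
Hydraulic gradient: i = |Δh| / L = 4.62 / 1966.5 = 0.00235.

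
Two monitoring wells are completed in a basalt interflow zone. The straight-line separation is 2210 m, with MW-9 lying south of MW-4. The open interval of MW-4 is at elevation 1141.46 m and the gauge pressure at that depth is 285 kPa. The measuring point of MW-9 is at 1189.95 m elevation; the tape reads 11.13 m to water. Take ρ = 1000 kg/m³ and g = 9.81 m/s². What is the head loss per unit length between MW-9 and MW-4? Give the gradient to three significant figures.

Pressure head at MW-4: ψ = P/(ρg) = 285×1000 / (1000 × 9.81) = 29.05 m.
Total head at MW-4: h = z + ψ = 1141.46 + 29.05 = 1170.51 m.
Total head at MW-9: h = 1189.95 − 11.13 = 1178.82 m.
Head difference: h(MW-4) − h(MW-9) = 1170.51 − 1178.82 = -8.31 m.
Hydraulic gradient: i = |Δh| / L = 8.31 / 2210 = 0.00376.

i ≈ 0.00376 m/m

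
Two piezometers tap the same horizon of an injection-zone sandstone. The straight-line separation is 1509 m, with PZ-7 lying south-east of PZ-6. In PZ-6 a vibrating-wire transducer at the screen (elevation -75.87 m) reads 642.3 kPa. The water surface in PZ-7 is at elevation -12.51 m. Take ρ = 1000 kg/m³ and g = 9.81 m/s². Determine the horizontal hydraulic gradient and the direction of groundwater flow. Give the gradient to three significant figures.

Pressure head at PZ-6: ψ = P/(ρg) = 642.3×1000 / (1000 × 9.81) = 65.47 m.
Total head at PZ-6: h = z + ψ = -75.87 + 65.47 = -10.40 m.
Total head at PZ-7: h = -12.51 m (water level in the piezometer is the total head).
Head difference: h(PZ-6) − h(PZ-7) = -10.40 − (-12.51) = 2.11 m.
Hydraulic gradient: i = |Δh| / L = 2.11 / 1509 = 0.00140.
Flow is from higher to lower head: from PZ-6 toward PZ-7, i.e. toward the south-east.

i ≈ 0.00140; groundwater flows toward the south-east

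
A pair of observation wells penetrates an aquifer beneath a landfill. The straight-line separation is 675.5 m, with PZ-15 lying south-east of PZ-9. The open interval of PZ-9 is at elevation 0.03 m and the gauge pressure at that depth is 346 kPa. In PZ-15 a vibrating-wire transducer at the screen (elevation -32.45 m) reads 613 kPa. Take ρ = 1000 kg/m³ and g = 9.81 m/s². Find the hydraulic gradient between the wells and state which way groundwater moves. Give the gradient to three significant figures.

i ≈ 0.00779; groundwater flows toward the south-east

Pressure head at PZ-9: ψ = P/(ρg) = 346×1000 / (1000 × 9.81) = 35.27 m.
Total head at PZ-9: h = z + ψ = 0.03 + 35.27 = 35.30 m.
Pressure head at PZ-15: ψ = P/(ρg) = 613×1000 / (1000 × 9.81) = 62.49 m.
Total head at PZ-15: h = z + ψ = -32.45 + 62.49 = 30.04 m.
Head difference: h(PZ-9) − h(PZ-15) = 35.30 − 30.04 = 5.26 m.
Hydraulic gradient: i = |Δh| / L = 5.26 / 675.5 = 0.00779.
Flow is from higher to lower head: from PZ-9 toward PZ-15, i.e. toward the south-east.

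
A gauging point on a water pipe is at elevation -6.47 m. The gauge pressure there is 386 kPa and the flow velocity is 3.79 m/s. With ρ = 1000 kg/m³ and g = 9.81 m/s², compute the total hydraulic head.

Pressure head ψ = P/(ρg) = 386×1000 / (1000 × 9.81) = 39.35 m.
Velocity head = v²/(2g) = 3.79² / (2 × 9.81) = 0.732 m.
h = z + ψ + v²/(2g) = -6.47 + 39.35 + 0.732 = 33.61 m.

h ≈ 33.61 m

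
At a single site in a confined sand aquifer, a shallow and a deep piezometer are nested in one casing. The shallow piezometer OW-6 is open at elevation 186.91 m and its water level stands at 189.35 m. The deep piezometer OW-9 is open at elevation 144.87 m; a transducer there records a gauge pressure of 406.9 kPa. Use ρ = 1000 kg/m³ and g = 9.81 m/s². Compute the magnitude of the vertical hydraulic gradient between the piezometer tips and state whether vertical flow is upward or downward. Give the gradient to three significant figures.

|i_v| ≈ 0.0714; vertical flow is downward

Total head at OW-6: h = 189.35 m (water level in the standpipe).
Pressure head at OW-9: ψ = P/(ρg) = 406.9×1000 / (1000 × 9.81) = 41.48 m.
Total head at OW-9: h = z + ψ = 144.87 + 41.48 = 186.35 m.
Δh = h(OW-6) − h(OW-9) = 189.35 − 186.35 = 3.00 m.
Vertical separation Δz = 186.91 − 144.87 = 42.04 m.
|i_v| = |Δh| / Δz = 3.00 / 42.04 = 0.0714.
Head is higher in the shallow piezometer, so vertical flow is downward (recharge condition).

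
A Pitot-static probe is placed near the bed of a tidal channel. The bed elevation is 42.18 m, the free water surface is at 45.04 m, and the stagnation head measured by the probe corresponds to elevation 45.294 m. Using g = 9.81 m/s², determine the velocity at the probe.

Near the bed, under hydrostatic conditions, the piezometric head (z + ψ) equals the free-surface elevation, 45.04 m.
Velocity head = total − piezometric = 45.294 − 45.04 = 0.254 m.
v = √(2g·h_v) = √(2 × 9.81 × 0.254) = 2.23 m/s.

v ≈ 2.23 m/s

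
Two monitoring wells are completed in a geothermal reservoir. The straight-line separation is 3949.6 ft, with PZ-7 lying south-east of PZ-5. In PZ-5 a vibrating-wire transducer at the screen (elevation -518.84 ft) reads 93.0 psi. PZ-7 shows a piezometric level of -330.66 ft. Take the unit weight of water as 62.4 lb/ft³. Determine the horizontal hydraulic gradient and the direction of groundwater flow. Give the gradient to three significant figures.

Pressure head at PZ-5: ψ = 144·P/γ = 144 × 93.0 / 62.4 = 214.62 ft.
Total head at PZ-5: h = z + ψ = -518.84 + 214.62 = -304.22 ft.
Total head at PZ-7: h = -330.66 ft (water level in the piezometer is the total head).
Head difference: h(PZ-5) − h(PZ-7) = -304.22 − (-330.66) = 26.44 ft.
Hydraulic gradient: i = |Δh| / L = 26.44 / 3949.6 = 0.00669.
Flow is from higher to lower head: from PZ-5 toward PZ-7, i.e. toward the south-east.

i ≈ 0.00669; groundwater flows toward the south-east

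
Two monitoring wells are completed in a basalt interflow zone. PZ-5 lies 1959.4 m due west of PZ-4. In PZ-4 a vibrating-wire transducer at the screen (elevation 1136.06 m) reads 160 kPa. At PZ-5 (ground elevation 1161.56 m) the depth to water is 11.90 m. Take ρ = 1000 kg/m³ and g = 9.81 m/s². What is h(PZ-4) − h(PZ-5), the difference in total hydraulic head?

Pressure head at PZ-4: ψ = P/(ρg) = 160×1000 / (1000 × 9.81) = 16.31 m.
Total head at PZ-4: h = z + ψ = 1136.06 + 16.31 = 1152.37 m.
Total head at PZ-5: h = 1161.56 − 11.90 = 1149.66 m.
Head difference: h(PZ-4) − h(PZ-5) = 1152.37 − 1149.66 = 2.71 m.

Δh ≈ 2.71 m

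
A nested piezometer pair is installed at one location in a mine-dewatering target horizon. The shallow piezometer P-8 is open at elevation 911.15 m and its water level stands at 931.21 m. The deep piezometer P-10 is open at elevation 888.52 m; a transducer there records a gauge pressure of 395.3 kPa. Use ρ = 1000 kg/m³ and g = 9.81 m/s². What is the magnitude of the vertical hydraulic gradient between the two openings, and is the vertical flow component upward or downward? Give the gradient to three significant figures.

Total head at P-8: h = 931.21 m (water level in the standpipe).
Pressure head at P-10: ψ = P/(ρg) = 395.3×1000 / (1000 × 9.81) = 40.30 m.
Total head at P-10: h = z + ψ = 888.52 + 40.30 = 928.82 m.
Δh = h(P-8) − h(P-10) = 931.21 − 928.82 = 2.39 m.
Vertical separation Δz = 911.15 − 888.52 = 22.63 m.
|i_v| = |Δh| / Δz = 2.39 / 22.63 = 0.106.
Head is higher in the shallow piezometer, so vertical flow is downward (recharge condition).

|i_v| ≈ 0.106; vertical flow is downward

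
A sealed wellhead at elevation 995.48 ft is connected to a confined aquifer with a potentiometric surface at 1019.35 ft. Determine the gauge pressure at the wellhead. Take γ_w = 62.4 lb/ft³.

Head above the cap: Δh = 1019.35 − 995.48 = 23.87 ft.
P = γΔh/144 = 62.4 × 23.87 / 144 = 10.3 psi.

P ≈ 10.3 psi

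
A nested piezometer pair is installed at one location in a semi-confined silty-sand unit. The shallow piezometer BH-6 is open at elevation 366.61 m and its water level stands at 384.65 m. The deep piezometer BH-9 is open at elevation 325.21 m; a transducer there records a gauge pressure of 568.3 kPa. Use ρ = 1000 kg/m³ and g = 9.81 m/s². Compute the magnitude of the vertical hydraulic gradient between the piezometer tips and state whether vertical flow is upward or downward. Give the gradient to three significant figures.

|i_v| ≈ 0.0365; vertical flow is downward

Total head at BH-6: h = 384.65 m (water level in the standpipe).
Pressure head at BH-9: ψ = P/(ρg) = 568.3×1000 / (1000 × 9.81) = 57.93 m.
Total head at BH-9: h = z + ψ = 325.21 + 57.93 = 383.14 m.
Δh = h(BH-6) − h(BH-9) = 384.65 − 383.14 = 1.51 m.
Vertical separation Δz = 366.61 − 325.21 = 41.40 m.
|i_v| = |Δh| / Δz = 1.51 / 41.40 = 0.0365.
Head is higher in the shallow piezometer, so vertical flow is downward (recharge condition).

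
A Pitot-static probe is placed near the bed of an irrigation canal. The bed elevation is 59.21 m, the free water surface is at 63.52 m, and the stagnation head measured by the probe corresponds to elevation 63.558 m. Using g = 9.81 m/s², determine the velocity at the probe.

Near the bed, under hydrostatic conditions, the piezometric head (z + ψ) equals the free-surface elevation, 63.52 m.
Velocity head = total − piezometric = 63.558 − 63.52 = 0.038 m.
v = √(2g·h_v) = √(2 × 9.81 × 0.038) = 0.863 m/s.

v ≈ 0.863 m/s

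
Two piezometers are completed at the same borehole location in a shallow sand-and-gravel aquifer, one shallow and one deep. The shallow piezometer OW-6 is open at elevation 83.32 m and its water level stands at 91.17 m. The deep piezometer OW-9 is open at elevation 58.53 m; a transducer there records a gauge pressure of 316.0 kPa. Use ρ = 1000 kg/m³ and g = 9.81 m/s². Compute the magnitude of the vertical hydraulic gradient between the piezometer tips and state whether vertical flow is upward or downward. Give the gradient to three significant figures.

Total head at OW-6: h = 91.17 m (water level in the standpipe).
Pressure head at OW-9: ψ = P/(ρg) = 316.0×1000 / (1000 × 9.81) = 32.21 m.
Total head at OW-9: h = z + ψ = 58.53 + 32.21 = 90.74 m.
Δh = h(OW-6) − h(OW-9) = 91.17 − 90.74 = 0.43 m.
Vertical separation Δz = 83.32 − 58.53 = 24.79 m.
|i_v| = |Δh| / Δz = 0.43 / 24.79 = 0.0173.
Head is higher in the shallow piezometer, so vertical flow is downward (recharge condition).

|i_v| ≈ 0.0173; vertical flow is downward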